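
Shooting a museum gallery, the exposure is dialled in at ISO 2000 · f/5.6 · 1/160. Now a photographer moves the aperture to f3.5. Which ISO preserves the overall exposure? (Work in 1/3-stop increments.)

ISO 800

Aperture: f/5.6 → f/5 → f/4.5 → f/4 → f/3.5 — 1 1/3 stops larger aperture (brighter).
Need 1 1/3 stops darker from the ISO: 2000 → 1600 → 1250 → 1000 → 800.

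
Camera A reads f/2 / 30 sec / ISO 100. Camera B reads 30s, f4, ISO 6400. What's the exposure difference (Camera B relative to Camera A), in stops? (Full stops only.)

Aperture: f/2 → f/2.8 → f/4 — 2 stops narrower (darker).
Shutter speed: unchanged.
ISO: 100 → 200 → 400 → 800 → 1600 → 3200 → 6400 — 6 stops higher (brighter).
Net: −2 +6 = +4 stops.

4 stops brighter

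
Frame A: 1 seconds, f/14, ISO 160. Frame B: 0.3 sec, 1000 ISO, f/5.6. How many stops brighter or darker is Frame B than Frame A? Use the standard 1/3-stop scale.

3 2/3 stops brighter

Aperture: f/14 → f/13 → f/11 → f/10 → f/9 → f/8 → f/7.1 → f/6.3 → f/5.6 — 2 2/3 stops wider (brighter).
Shutter speed: 1 → 0.8 → 0.6 → 0.5 → 0.4 → 0.3 — 1 2/3 stops shorter (darker).
ISO: 160 → 200 → 250 → 320 → 400 → 500 → 640 → 800 → 1000 — 2 2/3 stops higher (brighter).
Net: +2 2/3 −1 2/3 +2 2/3 = +3 2/3 stops.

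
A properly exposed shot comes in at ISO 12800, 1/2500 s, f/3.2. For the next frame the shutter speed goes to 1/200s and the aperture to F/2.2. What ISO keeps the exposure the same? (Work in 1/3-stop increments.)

ISO 500

Shutter speed: 1/2500 → 1/2000 → 1/1600 → 1/1250 → 1/1000 → 1/800 → 1/640 → 1/500 → 1/400 → 1/320 → 1/250 → 1/200 — 3 2/3 stops longer (brighter).
Aperture: f/3.2 → f/2.8 → f/2.5 → f/2.2 — 1 stop larger aperture (brighter).
Net change so far: 4 2/3 stops brighter. Offset with the ISO: 12800 → 10000 → 8000 → 6400 → 5000 → 4000 → 3200 → 2500 → 2000 → 1600 → 1250 → 1000 → 800 → 640 → 500.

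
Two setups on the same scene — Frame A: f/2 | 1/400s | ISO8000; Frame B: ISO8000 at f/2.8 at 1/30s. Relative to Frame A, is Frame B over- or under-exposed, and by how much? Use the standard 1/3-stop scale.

2 2/3 stops brighter

Aperture: f/2 → f/2.2 → f/2.5 → f/2.8 — 1 stop smaller aperture (darker).
Shutter speed: 1/400 → 1/320 → 1/250 → 1/200 → 1/160 → 1/125 → 1/100 → 1/80 → 1/60 → 1/50 → 1/40 → 1/30 — 3 2/3 stops longer (brighter).
ISO: unchanged.
Net: −1 +3 2/3 = +2 2/3 stops.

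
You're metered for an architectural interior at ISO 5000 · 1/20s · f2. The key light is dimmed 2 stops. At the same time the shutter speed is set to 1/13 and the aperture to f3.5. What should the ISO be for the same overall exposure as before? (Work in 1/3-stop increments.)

ISO 40000

Scene light: 2 stops darker.
Shutter speed: 1/20 → 1/15 → 1/13 — 2/3 stop slower (brighter).
Aperture: f/2 → f/2.2 → f/2.5 → f/2.8 → f/3.2 → f/3.5 — 1 2/3 stops narrower (darker).
Net so far: 3 stops darker. ISO: 5000 → 6400 → 8000 → 10000 → 12800 → 16000 → 20000 → 25600 → 32000 → 40000.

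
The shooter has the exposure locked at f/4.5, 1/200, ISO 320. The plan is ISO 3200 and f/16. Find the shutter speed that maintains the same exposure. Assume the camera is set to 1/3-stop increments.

1/160s

ISO: 320 → 400 → 500 → 640 → 800 → 1000 → 1250 → 1600 → 2000 → 2500 → 3200 — 3 1/3 stops raised (brighter).
Aperture: f/4.5 → f/5 → f/5.6 → f/6.3 → f/7.1 → f/8 → f/9 → f/10 → f/11 → f/13 → f/14 → f/16 — 3 2/3 stops stopped down (darker).
Net change so far: 1/3 stop darker. Offset with the shutter speed: 1/200 → 1/160.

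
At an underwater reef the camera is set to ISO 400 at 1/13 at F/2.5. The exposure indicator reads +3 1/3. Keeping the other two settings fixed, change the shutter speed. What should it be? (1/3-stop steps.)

Overexposed by 3 1/3 stops → need 3 1/3 stops darker.
Shutter speed: 1/13 → 1/15 → 1/20 → 1/25 → 1/30 → 1/40 → 1/50 → 1/60 → 1/80 → 1/100 → 1/125.

1/125s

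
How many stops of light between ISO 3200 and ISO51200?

4 stops

3200 → 6400 → 12800 → 25600 → 51200 — count the steps: 4 stops.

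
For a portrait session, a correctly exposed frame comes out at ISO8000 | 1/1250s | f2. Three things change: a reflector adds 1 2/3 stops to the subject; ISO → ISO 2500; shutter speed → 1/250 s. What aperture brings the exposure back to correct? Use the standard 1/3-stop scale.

f/4.5

Scene light: 1 2/3 stops brighter.
ISO: 8000 → 6400 → 5000 → 4000 → 3200 → 2500 — 1 2/3 stops dropped (darker).
Shutter speed: 1/1250 → 1/1000 → 1/800 → 1/640 → 1/500 → 1/400 → 1/320 → 1/250 — 2 1/3 stops longer (brighter).
Net so far: 2 1/3 stops brighter. Aperture: f/2 → f/2.2 → f/2.5 → f/2.8 → f/3.2 → f/3.5 → f/4 → f/4.5.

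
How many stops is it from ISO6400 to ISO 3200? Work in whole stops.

1 stop

6400 → 3200 — count the steps: 1 stop.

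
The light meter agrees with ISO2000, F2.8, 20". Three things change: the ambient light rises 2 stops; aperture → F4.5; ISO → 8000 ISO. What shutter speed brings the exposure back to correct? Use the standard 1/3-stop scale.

3.2 s

Scene light: 2 stops brighter.
Aperture: f/2.8 → f/3.2 → f/3.5 → f/4 → f/4.5 — 1 1/3 stops smaller aperture (darker).
ISO: 2000 → 2500 → 3200 → 4000 → 5000 → 6400 → 8000 — 2 stops raised (brighter).
Net so far: 2 2/3 stops brighter. Shutter speed: 20 → 15 → 13 → 10 → 8 → 6 → 5 → 4 → 3.2.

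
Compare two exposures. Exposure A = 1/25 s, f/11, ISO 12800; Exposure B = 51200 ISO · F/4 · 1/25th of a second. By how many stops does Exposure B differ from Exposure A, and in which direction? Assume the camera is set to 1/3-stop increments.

5 stops brighter

Aperture: f/11 → f/10 → f/9 → f/8 → f/7.1 → f/6.3 → f/5.6 → f/5 → f/4.5 → f/4 — 3 stops larger aperture (brighter).
Shutter speed: unchanged.
ISO: 12800 → 16000 → 20000 → 25600 → 32000 → 40000 → 51200 — 2 stops raised (brighter).
Net: +3 +2 = +5 stops.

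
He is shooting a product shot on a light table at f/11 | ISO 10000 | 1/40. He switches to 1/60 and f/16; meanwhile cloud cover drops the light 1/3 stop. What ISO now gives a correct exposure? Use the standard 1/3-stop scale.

ISO 40000

Scene light: 1/3 stop darker.
Shutter speed: 1/40 → 1/50 → 1/60 — 2/3 stop faster (darker).
Aperture: f/11 → f/13 → f/14 → f/16 — 1 stop stopped down (darker).
Net so far: 2 stops darker. ISO: 10000 → 12800 → 16000 → 20000 → 25600 → 32000 → 40000.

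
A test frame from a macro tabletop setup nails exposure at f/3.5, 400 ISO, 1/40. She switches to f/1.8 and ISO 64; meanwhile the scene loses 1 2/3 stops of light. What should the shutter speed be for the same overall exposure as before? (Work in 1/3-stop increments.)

1/8s

Scene light: 1 2/3 stops darker.
Aperture: f/3.5 → f/3.2 → f/2.8 → f/2.5 → f/2.2 → f/2 → f/1.8 — 2 stops wider (brighter).
ISO: 400 → 320 → 250 → 200 → 160 → 125 → 100 → 80 → 64 — 2 2/3 stops lower (darker).
Net so far: 2 1/3 stops darker. Shutter speed: 1/40 → 1/30 → 1/25 → 1/20 → 1/15 → 1/13 → 1/10 → 1/8.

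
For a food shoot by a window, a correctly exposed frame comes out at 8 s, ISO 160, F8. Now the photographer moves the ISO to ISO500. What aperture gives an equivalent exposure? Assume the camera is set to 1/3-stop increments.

ISO: 160 → 200 → 250 → 320 → 400 → 500 — 1 2/3 stops raised (brighter).
Need 1 2/3 stops darker from the aperture: f/8 → f/9 → f/10 → f/11 → f/13 → f/14.

f/14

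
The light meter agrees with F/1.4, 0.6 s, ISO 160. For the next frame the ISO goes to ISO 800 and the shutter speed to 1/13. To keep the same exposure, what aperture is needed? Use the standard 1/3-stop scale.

ISO: 160 → 200 → 250 → 320 → 400 → 500 → 640 → 800 — 2 1/3 stops higher (brighter).
Shutter speed: 0.6 → 0.5 → 0.4 → 0.3 → 1/4 → 1/5 → 1/6 → 1/8 → 1/10 → 1/13 — 3 stops faster (darker).
Net change so far: 2/3 stop darker. Offset with the aperture: f/1.4 → f/1.2 → f/1.1.

f/1.1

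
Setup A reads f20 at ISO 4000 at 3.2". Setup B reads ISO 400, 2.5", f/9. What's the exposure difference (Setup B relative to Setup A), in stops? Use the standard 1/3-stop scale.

Aperture: f/20 → f/18 → f/16 → f/14 → f/13 → f/11 → f/10 → f/9 — 2 1/3 stops wider (brighter).
Shutter speed: 3.2 → 2.5 — 1/3 stop faster (darker).
ISO: 4000 → 3200 → 2500 → 2000 → 1600 → 1250 → 1000 → 800 → 640 → 500 → 400 — 3 1/3 stops dropped (darker).
Net: +2 1/3 −1/3 −3 1/3 = −1 1/3 stops.

1 1/3 stops darker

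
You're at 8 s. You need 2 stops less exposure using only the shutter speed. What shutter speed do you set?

Shutter speed: 8 → 4 → 2 — 2 stops faster (darker).

2 s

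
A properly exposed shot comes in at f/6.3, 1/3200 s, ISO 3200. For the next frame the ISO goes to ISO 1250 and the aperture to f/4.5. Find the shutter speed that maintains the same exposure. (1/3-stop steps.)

1/2500s

ISO: 3200 → 2500 → 2000 → 1600 → 1250 — 1 1/3 stops dropped (darker).
Aperture: f/6.3 → f/5.6 → f/5 → f/4.5 — 1 stop opened up (brighter).
Net change so far: 1/3 stop darker. Offset with the shutter speed: 1/3200 → 1/2500.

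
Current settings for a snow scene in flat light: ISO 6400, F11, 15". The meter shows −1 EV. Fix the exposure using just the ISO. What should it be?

ISO 12800

Underexposed by 1 stop → need 1 stop brighter.
ISO: 6400 → 12800.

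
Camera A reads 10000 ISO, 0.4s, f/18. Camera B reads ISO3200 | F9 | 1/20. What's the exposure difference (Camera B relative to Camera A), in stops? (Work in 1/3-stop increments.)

2 2/3 stops darker

Aperture: f/18 → f/16 → f/14 → f/13 → f/11 → f/10 → f/9 — 2 stops opened up (brighter).
Shutter speed: 0.4 → 0.3 → 1/4 → 1/5 → 1/6 → 1/8 → 1/10 → 1/13 → 1/15 → 1/20 — 3 stops shorter (darker).
ISO: 10000 → 8000 → 6400 → 5000 → 4000 → 3200 — 1 2/3 stops dropped (darker).
Net: +2 −3 −1 2/3 = −2 2/3 stops.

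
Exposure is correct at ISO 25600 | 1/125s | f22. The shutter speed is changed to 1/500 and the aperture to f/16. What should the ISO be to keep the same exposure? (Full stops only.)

ISO 51200

Shutter speed: 1/125 → 1/250 → 1/500 — 2 stops faster (darker).
Aperture: f/22 → f/16 — 1 stop wider (brighter).
Net change so far: 1 stop darker. Offset with the ISO: 25600 → 51200.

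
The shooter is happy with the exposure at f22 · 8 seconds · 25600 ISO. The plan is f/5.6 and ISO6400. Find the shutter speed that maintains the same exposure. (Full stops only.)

Aperture: f/22 → f/16 → f/11 → f/8 → f/5.6 — 4 stops wider (brighter).
ISO: 25600 → 12800 → 6400 — 2 stops lower (darker).
Net change so far: 2 stops brighter. Offset with the shutter speed: 8 → 4 → 2.

2 s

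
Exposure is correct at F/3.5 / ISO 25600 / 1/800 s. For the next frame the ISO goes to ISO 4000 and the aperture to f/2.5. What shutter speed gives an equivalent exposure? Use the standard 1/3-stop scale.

ISO: 25600 → 20000 → 16000 → 12800 → 10000 → 8000 → 6400 → 5000 → 4000 — 2 2/3 stops dropped (darker).
Aperture: f/3.5 → f/3.2 → f/2.8 → f/2.5 — 1 stop wider (brighter).
Net change so far: 1 2/3 stops darker. Offset with the shutter speed: 1/800 → 1/640 → 1/500 → 1/400 → 1/320 → 1/250.

1/250s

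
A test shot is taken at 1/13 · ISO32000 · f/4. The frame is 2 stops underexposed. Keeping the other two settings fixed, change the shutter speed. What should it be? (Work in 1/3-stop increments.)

0.3 s

Underexposed by 2 stops → need 2 stops brighter.
Shutter speed: 1/13 → 1/10 → 1/8 → 1/6 → 1/5 → 1/4 → 0.3.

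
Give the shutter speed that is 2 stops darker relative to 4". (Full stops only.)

Shutter speed: 4 → 2 → 1 — 2 stops faster (darker).

1 s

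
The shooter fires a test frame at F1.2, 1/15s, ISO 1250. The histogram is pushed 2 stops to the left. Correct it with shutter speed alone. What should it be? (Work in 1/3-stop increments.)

1/4s

Underexposed by 2 stops → need 2 stops brighter.
Shutter speed: 1/15 → 1/13 → 1/10 → 1/8 → 1/6 → 1/5 → 1/4.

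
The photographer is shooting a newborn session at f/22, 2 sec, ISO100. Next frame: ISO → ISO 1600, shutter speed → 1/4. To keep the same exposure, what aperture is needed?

f/32

ISO: 100 → 200 → 400 → 800 → 1600 — 4 stops higher (brighter).
Shutter speed: 2 → 1 → 1/2 → 1/4 — 3 stops faster (darker).
Net change so far: 1 stop brighter. Offset with the aperture: f/22 → f/32.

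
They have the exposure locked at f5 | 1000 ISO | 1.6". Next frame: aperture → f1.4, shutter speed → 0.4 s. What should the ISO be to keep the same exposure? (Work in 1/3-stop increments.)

ISO 320

Aperture: f/5 → f/4.5 → f/4 → f/3.5 → f/3.2 → f/2.8 → f/2.5 → f/2.2 → f/2 → f/1.8 → f/1.6 → f/1.4 — 3 2/3 stops larger aperture (brighter).
Shutter speed: 1.6 → 1.3 → 1 → 0.8 → 0.6 → 0.5 → 0.4 — 2 stops shorter (darker).
Net change so far: 1 2/3 stops brighter. Offset with the ISO: 1000 → 800 → 640 → 500 → 400 → 320.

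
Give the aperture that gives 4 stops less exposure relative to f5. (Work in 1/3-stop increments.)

Aperture: f/5 → f/5.6 → f/6.3 → f/7.1 → f/8 → f/9 → f/10 → f/11 → f/13 → f/14 → f/16 → f/18 → f/20 — 4 stops stopped down (darker).

f/20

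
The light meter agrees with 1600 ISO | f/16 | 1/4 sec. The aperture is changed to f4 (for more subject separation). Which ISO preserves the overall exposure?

Aperture: f/16 → f/11 → f/8 → f/5.6 → f/4 — 4 stops wider (brighter).
Need 4 stops darker from the ISO: 1600 → 800 → 400 → 200 → 100.

ISO 100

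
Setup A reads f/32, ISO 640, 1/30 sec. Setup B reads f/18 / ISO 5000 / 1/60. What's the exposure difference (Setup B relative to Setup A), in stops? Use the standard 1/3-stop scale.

Aperture: f/32 → f/29 → f/25 → f/22 → f/20 → f/18 — 1 2/3 stops larger aperture (brighter).
Shutter speed: 1/30 → 1/40 → 1/50 → 1/60 — 1 stop shorter (darker).
ISO: 640 → 800 → 1000 → 1250 → 1600 → 2000 → 2500 → 3200 → 4000 → 5000 — 3 stops higher (brighter).
Net: +1 2/3 −1 +3 = +3 2/3 stops.

3 2/3 stops brighter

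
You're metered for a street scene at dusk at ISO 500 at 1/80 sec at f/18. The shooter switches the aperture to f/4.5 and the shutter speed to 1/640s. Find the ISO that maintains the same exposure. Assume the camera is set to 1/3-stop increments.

ISO 250

Aperture: f/18 → f/16 → f/14 → f/13 → f/11 → f/10 → f/9 → f/8 → f/7.1 → f/6.3 → f/5.6 → f/5 → f/4.5 — 4 stops wider (brighter).
Shutter speed: 1/80 → 1/100 → 1/125 → 1/160 → 1/200 → 1/250 → 1/320 → 1/400 → 1/500 → 1/640 — 3 stops shorter (darker).
Net change so far: 1 stop brighter. Offset with the ISO: 500 → 400 → 320 → 250.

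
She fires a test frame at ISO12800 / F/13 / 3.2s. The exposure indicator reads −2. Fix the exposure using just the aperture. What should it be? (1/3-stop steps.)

f/6.3

Underexposed by 2 stops → need 2 stops brighter.
Aperture: f/13 → f/11 → f/10 → f/9 → f/8 → f/7.1 → f/6.3.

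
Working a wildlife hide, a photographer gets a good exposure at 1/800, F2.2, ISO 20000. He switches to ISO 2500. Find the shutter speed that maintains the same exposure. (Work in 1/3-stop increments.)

1/100s

ISO: 20000 → 16000 → 12800 → 10000 → 8000 → 6400 → 5000 → 4000 → 3200 → 2500 — 3 stops dropped (darker).
Need 3 stops brighter from the shutter speed: 1/800 → 1/640 → 1/500 → 1/400 → 1/320 → 1/250 → 1/200 → 1/160 → 1/125 → 1/100.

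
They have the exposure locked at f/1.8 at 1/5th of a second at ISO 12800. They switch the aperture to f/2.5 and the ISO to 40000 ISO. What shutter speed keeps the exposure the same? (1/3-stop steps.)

Aperture: f/1.8 → f/2 → f/2.2 → f/2.5 — 1 stop stopped down (darker).
ISO: 12800 → 16000 → 20000 → 25600 → 32000 → 40000 — 1 2/3 stops raised (brighter).
Net change so far: 2/3 stop brighter. Offset with the shutter speed: 1/5 → 1/6 → 1/8.

1/8s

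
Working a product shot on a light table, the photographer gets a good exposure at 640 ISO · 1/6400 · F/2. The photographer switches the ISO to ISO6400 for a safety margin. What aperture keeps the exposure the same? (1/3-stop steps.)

f/6.3

ISO: 640 → 800 → 1000 → 1250 → 1600 → 2000 → 2500 → 3200 → 4000 → 5000 → 6400 — 3 1/3 stops raised (brighter).
Need 3 1/3 stops darker from the aperture: f/2 → f/2.2 → f/2.5 → f/2.8 → f/3.2 → f/3.5 → f/4 → f/4.5 → f/5 → f/5.6 → f/6.3.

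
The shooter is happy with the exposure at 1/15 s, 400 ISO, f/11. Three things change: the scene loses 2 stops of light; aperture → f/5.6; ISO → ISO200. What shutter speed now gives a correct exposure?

Scene light: 2 stops darker.
Aperture: f/11 → f/8 → f/5.6 — 2 stops opened up (brighter).
ISO: 400 → 200 — 1 stop lower (darker).
Net so far: 1 stop darker. Shutter speed: 1/15 → 1/8.

1/8s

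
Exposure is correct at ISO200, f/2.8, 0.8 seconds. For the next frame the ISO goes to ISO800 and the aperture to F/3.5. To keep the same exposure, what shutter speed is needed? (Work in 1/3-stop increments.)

ISO: 200 → 250 → 320 → 400 → 500 → 640 → 800 — 2 stops higher (brighter).
Aperture: f/2.8 → f/3.2 → f/3.5 — 2/3 stop stopped down (darker).
Net change so far: 1 1/3 stops brighter. Offset with the shutter speed: 0.8 → 0.6 → 0.5 → 0.4 → 0.3.

0.3 s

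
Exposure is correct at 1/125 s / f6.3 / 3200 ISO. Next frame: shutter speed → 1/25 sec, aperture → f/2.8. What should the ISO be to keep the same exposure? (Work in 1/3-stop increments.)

Shutter speed: 1/125 → 1/100 → 1/80 → 1/60 → 1/50 → 1/40 → 1/30 → 1/25 — 2 1/3 stops longer (brighter).
Aperture: f/6.3 → f/5.6 → f/5 → f/4.5 → f/4 → f/3.5 → f/3.2 → f/2.8 — 2 1/3 stops wider (brighter).
Net change so far: 4 2/3 stops brighter. Offset with the ISO: 3200 → 2500 → 2000 → 1600 → 1250 → 1000 → 800 → 640 → 500 → 400 → 320 → 250 → 200 → 160 → 125.

ISO 125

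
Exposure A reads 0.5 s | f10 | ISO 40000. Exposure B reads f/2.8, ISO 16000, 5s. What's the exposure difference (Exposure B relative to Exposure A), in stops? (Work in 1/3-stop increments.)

Aperture: f/10 → f/9 → f/8 → f/7.1 → f/6.3 → f/5.6 → f/5 → f/4.5 → f/4 → f/3.5 → f/3.2 → f/2.8 — 3 2/3 stops opened up (brighter).
Shutter speed: 0.5 → 0.6 → 0.8 → 1 → 1.3 → 1.6 → 2 → 2.5 → 3.2 → 4 → 5 — 3 1/3 stops slower (brighter).
ISO: 40000 → 32000 → 25600 → 20000 → 16000 — 1 1/3 stops lower (darker).
Net: +3 2/3 +3 1/3 −1 1/3 = +5 2/3 stops.

5 2/3 stops brighter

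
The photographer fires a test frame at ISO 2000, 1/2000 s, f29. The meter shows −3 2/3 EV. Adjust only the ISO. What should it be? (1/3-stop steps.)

ISO 25600

Underexposed by 3 2/3 stops → need 3 2/3 stops brighter.
ISO: 2000 → 2500 → 3200 → 4000 → 5000 → 6400 → 8000 → 10000 → 12800 → 16000 → 20000 → 25600.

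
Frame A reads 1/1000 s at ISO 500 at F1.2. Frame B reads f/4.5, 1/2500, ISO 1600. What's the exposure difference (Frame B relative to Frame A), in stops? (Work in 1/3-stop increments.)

Aperture: f/1.2 → f/1.4 → f/1.6 → f/1.8 → f/2 → f/2.2 → f/2.5 → f/2.8 → f/3.2 → f/3.5 → f/4 → f/4.5 — 3 2/3 stops stopped down (darker).
Shutter speed: 1/1000 → 1/1250 → 1/1600 → 1/2000 → 1/2500 — 1 1/3 stops faster (darker).
ISO: 500 → 640 → 800 → 1000 → 1250 → 1600 — 1 2/3 stops raised (brighter).
Net: −3 2/3 −1 1/3 +1 2/3 = −3 1/3 stops.

3 1/3 stops darker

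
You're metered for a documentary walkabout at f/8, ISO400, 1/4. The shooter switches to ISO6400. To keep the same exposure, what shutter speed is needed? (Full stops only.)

1/60s

ISO: 400 → 800 → 1600 → 3200 → 6400 — 4 stops higher (brighter).
Need 4 stops darker from the shutter speed: 1/4 → 1/8 → 1/15 → 1/30 → 1/60.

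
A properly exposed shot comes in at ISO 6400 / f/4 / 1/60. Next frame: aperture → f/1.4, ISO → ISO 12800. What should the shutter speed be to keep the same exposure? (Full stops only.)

Aperture: f/4 → f/2.8 → f/2 → f/1.4 — 3 stops wider (brighter).
ISO: 6400 → 12800 — 1 stop higher (brighter).
Net change so far: 4 stops brighter. Offset with the shutter speed: 1/60 → 1/125 → 1/250 → 1/500 → 1/1000.

1/1000s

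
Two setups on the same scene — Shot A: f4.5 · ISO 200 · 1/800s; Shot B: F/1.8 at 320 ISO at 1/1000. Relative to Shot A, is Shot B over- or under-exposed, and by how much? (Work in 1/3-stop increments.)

Aperture: f/4.5 → f/4 → f/3.5 → f/3.2 → f/2.8 → f/2.5 → f/2.2 → f/2 → f/1.8 — 2 2/3 stops opened up (brighter).
Shutter speed: 1/800 → 1/1000 — 1/3 stop shorter (darker).
ISO: 200 → 250 → 320 — 2/3 stop higher (brighter).
Net: +2 2/3 −1/3 +2/3 = +3 stops.

3 stops brighter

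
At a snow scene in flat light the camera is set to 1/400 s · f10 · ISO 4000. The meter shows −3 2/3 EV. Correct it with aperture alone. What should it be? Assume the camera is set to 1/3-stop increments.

Underexposed by 3 2/3 stops → need 3 2/3 stops brighter.
Aperture: f/10 → f/9 → f/8 → f/7.1 → f/6.3 → f/5.6 → f/5 → f/4.5 → f/4 → f/3.5 → f/3.2 → f/2.8.

f/2.8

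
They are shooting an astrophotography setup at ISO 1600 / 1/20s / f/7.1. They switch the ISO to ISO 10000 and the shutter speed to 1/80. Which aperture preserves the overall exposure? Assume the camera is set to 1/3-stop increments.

f/9

ISO: 1600 → 2000 → 2500 → 3200 → 4000 → 5000 → 6400 → 8000 → 10000 — 2 2/3 stops higher (brighter).
Shutter speed: 1/20 → 1/25 → 1/30 → 1/40 → 1/50 → 1/60 → 1/80 — 2 stops shorter (darker).
Net change so far: 2/3 stop brighter. Offset with the aperture: f/7.1 → f/8 → f/9.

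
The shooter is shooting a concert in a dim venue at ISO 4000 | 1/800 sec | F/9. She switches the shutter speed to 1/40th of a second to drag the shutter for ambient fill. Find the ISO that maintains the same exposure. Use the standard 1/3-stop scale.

ISO 200

Shutter speed: 1/800 → 1/640 → 1/500 → 1/400 → 1/320 → 1/250 → 1/200 → 1/160 → 1/125 → 1/100 → 1/80 → 1/60 → 1/50 → 1/40 — 4 1/3 stops longer (brighter).
Need 4 1/3 stops darker from the ISO: 4000 → 3200 → 2500 → 2000 → 1600 → 1250 → 1000 → 800 → 640 → 500 → 400 → 320 → 250 → 200.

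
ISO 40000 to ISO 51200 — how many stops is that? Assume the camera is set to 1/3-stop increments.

40000 → 51200 — count the steps: 1 third-stops = 1/3 stop.

1/3 stop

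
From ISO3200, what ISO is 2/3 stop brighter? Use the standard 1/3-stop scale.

ISO 5000

ISO: 3200 → 4000 → 5000 — 2/3 stop higher (brighter).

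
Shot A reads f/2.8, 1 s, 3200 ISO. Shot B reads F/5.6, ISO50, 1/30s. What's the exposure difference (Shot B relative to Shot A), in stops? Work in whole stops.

Aperture: f/2.8 → f/4 → f/5.6 — 2 stops stopped down (darker).
Shutter speed: 1 → 1/2 → 1/4 → 1/8 → 1/15 → 1/30 — 5 stops faster (darker).
ISO: 3200 → 1600 → 800 → 400 → 200 → 100 → 50 — 6 stops lower (darker).
Net: −2 −5 −6 = −13 stops.

13 stops darker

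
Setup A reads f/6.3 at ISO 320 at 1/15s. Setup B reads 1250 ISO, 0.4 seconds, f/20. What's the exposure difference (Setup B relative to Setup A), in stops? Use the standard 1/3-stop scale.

1 1/3 stops brighter

Aperture: f/6.3 → f/7.1 → f/8 → f/9 → f/10 → f/11 → f/13 → f/14 → f/16 → f/18 → f/20 — 3 1/3 stops stopped down (darker).
Shutter speed: 1/15 → 1/13 → 1/10 → 1/8 → 1/6 → 1/5 → 1/4 → 0.3 → 0.4 — 2 2/3 stops longer (brighter).
ISO: 320 → 400 → 500 → 640 → 800 → 1000 → 1250 — 2 stops higher (brighter).
Net: −3 1/3 +2 2/3 +2 = +1 1/3 stops.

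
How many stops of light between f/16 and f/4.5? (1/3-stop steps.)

f/16 → f/14 → f/13 → f/11 → f/10 → f/9 → f/8 → f/7.1 → f/6.3 → f/5.6 → f/5 → f/4.5 — count the steps: 11 third-stops = 3 2/3 stops.

3 2/3 stops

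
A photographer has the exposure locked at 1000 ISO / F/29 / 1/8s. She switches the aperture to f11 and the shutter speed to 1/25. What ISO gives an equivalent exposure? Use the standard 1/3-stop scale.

Aperture: f/29 → f/25 → f/22 → f/20 → f/18 → f/16 → f/14 → f/13 → f/11 — 2 2/3 stops larger aperture (brighter).
Shutter speed: 1/8 → 1/10 → 1/13 → 1/15 → 1/20 → 1/25 — 1 2/3 stops shorter (darker).
Net change so far: 1 stop brighter. Offset with the ISO: 1000 → 800 → 640 → 500.

ISO 500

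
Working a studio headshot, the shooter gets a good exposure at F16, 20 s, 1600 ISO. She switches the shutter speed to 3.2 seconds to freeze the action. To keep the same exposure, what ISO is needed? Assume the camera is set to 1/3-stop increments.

ISO 10000

Shutter speed: 20 → 15 → 13 → 10 → 8 → 6 → 5 → 4 → 3.2 — 2 2/3 stops faster (darker).
Need 2 2/3 stops brighter from the ISO: 1600 → 2000 → 2500 → 3200 → 4000 → 5000 → 6400 → 8000 → 10000.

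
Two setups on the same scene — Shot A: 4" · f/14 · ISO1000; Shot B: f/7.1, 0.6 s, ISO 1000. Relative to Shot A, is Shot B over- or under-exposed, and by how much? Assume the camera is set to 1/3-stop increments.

2/3 stop darker

Aperture: f/14 → f/13 → f/11 → f/10 → f/9 → f/8 → f/7.1 — 2 stops larger aperture (brighter).
Shutter speed: 4 → 3.2 → 2.5 → 2 → 1.6 → 1.3 → 1 → 0.8 → 0.6 — 2 2/3 stops shorter (darker).
ISO: unchanged.
Net: +2 −2 2/3 = −2/3 stops.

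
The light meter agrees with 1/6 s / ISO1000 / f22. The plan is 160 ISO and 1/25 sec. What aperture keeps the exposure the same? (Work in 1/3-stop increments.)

ISO: 1000 → 800 → 640 → 500 → 400 → 320 → 250 → 200 → 160 — 2 2/3 stops dropped (darker).
Shutter speed: 1/6 → 1/8 → 1/10 → 1/13 → 1/15 → 1/20 → 1/25 — 2 stops faster (darker).
Net change so far: 4 2/3 stops darker. Offset with the aperture: f/22 → f/20 → f/18 → f/16 → f/14 → f/13 → f/11 → f/10 → f/9 → f/8 → f/7.1 → f/6.3 → f/5.6 → f/5 → f/4.5.

f/4.5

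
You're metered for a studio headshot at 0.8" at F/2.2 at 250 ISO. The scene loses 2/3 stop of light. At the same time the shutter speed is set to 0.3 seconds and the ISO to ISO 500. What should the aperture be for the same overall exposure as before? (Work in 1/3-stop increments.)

Scene light: 2/3 stop darker.
Shutter speed: 0.8 → 0.6 → 0.5 → 0.4 → 0.3 — 1 1/3 stops faster (darker).
ISO: 250 → 320 → 400 → 500 — 1 stop raised (brighter).
Net so far: 1 stop darker. Aperture: f/2.2 → f/2 → f/1.8 → f/1.6.

f/1.6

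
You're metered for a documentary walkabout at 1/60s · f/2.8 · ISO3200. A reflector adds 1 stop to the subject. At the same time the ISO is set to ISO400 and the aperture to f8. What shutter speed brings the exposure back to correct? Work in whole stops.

Scene light: 1 stop brighter.
ISO: 3200 → 1600 → 800 → 400 — 3 stops lower (darker).
Aperture: f/2.8 → f/4 → f/5.6 → f/8 — 3 stops smaller aperture (darker).
Net so far: 5 stops darker. Shutter speed: 1/60 → 1/30 → 1/15 → 1/8 → 1/4 → 1/2.

1/2s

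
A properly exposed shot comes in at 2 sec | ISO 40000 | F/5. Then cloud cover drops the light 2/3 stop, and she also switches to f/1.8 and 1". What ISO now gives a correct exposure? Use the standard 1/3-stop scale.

ISO 16000

Scene light: 2/3 stop darker.
Aperture: f/5 → f/4.5 → f/4 → f/3.5 → f/3.2 → f/2.8 → f/2.5 → f/2.2 → f/2 → f/1.8 — 3 stops wider (brighter).
Shutter speed: 2 → 1.6 → 1.3 → 1 — 1 stop shorter (darker).
Net so far: 1 1/3 stops brighter. ISO: 40000 → 32000 → 25600 → 20000 → 16000.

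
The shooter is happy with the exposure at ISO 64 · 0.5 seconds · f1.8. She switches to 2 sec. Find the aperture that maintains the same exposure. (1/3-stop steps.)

f/3.5

Shutter speed: 0.5 → 0.6 → 0.8 → 1 → 1.3 → 1.6 → 2 — 2 stops longer (brighter).
Need 2 stops darker from the aperture: f/1.8 → f/2 → f/2.2 → f/2.5 → f/2.8 → f/3.2 → f/3.5.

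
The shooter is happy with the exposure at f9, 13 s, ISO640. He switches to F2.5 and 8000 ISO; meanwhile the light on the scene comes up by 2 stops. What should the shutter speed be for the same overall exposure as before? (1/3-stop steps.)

1/50s

Scene light: 2 stops brighter.
Aperture: f/9 → f/8 → f/7.1 → f/6.3 → f/5.6 → f/5 → f/4.5 → f/4 → f/3.5 → f/3.2 → f/2.8 → f/2.5 — 3 2/3 stops wider (brighter).
ISO: 640 → 800 → 1000 → 1250 → 1600 → 2000 → 2500 → 3200 → 4000 → 5000 → 6400 → 8000 — 3 2/3 stops higher (brighter).
Net so far: 9 1/3 stops brighter. Shutter speed: 13 → 10 → 8 → 6 → 5 → 4 → 3.2 → 2.5 → 2 → 1.6 → 1.3 → 1 → 0.8 → 0.6 → 0.5 → 0.4 → 0.3 → 1/4 → 1/5 → 1/6 → 1/8 → 1/10 → 1/13 → 1/15 → 1/20 → 1/25 → 1/30 → 1/40 → 1/50.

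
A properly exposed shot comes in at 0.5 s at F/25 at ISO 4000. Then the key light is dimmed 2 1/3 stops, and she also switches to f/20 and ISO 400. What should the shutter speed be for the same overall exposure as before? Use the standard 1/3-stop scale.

Scene light: 2 1/3 stops darker.
Aperture: f/25 → f/22 → f/20 — 2/3 stop opened up (brighter).
ISO: 4000 → 3200 → 2500 → 2000 → 1600 → 1250 → 1000 → 800 → 640 → 500 → 400 — 3 1/3 stops dropped (darker).
Net so far: 5 stops darker. Shutter speed: 0.5 → 0.6 → 0.8 → 1 → 1.3 → 1.6 → 2 → 2.5 → 3.2 → 4 → 5 → 6 → 8 → 10 → 13 → 15.

15 s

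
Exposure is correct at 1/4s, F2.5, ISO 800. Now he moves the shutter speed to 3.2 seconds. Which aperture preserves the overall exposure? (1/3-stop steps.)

Shutter speed: 1/4 → 0.3 → 0.4 → 0.5 → 0.6 → 0.8 → 1 → 1.3 → 1.6 → 2 → 2.5 → 3.2 — 3 2/3 stops slower (brighter).
Need 3 2/3 stops darker from the aperture: f/2.5 → f/2.8 → f/3.2 → f/3.5 → f/4 → f/4.5 → f/5 → f/5.6 → f/6.3 → f/7.1 → f/8 → f/9.

f/9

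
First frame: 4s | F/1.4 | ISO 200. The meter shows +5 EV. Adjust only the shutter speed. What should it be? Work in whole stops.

1/8s

Overexposed by 5 stops → need 5 stops darker.
Shutter speed: 4 → 2 → 1 → 1/2 → 1/4 → 1/8.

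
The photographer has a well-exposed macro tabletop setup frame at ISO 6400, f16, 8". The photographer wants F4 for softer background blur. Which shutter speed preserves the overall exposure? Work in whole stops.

Aperture: f/16 → f/11 → f/8 → f/5.6 → f/4 — 4 stops larger aperture (brighter).
Need 4 stops darker from the shutter speed: 8 → 4 → 2 → 1 → 1/2.

1/2s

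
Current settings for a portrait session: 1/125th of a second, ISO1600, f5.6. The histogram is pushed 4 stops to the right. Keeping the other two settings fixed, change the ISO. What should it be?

Overexposed by 4 stops → need 4 stops darker.
ISO: 1600 → 800 → 400 → 200 → 100.

ISO 100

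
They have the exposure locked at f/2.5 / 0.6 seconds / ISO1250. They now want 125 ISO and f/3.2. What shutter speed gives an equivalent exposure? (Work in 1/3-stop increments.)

10 s

ISO: 1250 → 1000 → 800 → 640 → 500 → 400 → 320 → 250 → 200 → 160 → 125 — 3 1/3 stops dropped (darker).
Aperture: f/2.5 → f/2.8 → f/3.2 — 2/3 stop stopped down (darker).
Net change so far: 4 stops darker. Offset with the shutter speed: 0.6 → 0.8 → 1 → 1.3 → 1.6 → 2 → 2.5 → 3.2 → 4 → 5 → 6 → 8 → 10.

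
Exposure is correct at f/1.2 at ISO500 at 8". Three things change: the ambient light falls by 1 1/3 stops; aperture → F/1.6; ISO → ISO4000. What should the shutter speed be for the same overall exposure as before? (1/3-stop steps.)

4 s

Scene light: 1 1/3 stops darker.
Aperture: f/1.2 → f/1.4 → f/1.6 — 2/3 stop stopped down (darker).
ISO: 500 → 640 → 800 → 1000 → 1250 → 1600 → 2000 → 2500 → 3200 → 4000 — 3 stops higher (brighter).
Net so far: 1 stop brighter. Shutter speed: 8 → 6 → 5 → 4.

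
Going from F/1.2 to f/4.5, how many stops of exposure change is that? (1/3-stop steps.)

f/1.2 → f/1.4 → f/1.6 → f/1.8 → f/2 → f/2.2 → f/2.5 → f/2.8 → f/3.2 → f/3.5 → f/4 → f/4.5 — count the steps: 11 third-stops = 3 2/3 stops.

3 2/3 stops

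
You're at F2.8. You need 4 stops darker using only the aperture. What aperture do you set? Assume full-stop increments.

f/11

Aperture: f/2.8 → f/4 → f/5.6 → f/8 → f/11 — 4 stops narrower (darker).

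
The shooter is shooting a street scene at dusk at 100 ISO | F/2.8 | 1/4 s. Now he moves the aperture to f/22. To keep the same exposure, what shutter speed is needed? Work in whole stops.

15 s

Aperture: f/2.8 → f/4 → f/5.6 → f/8 → f/11 → f/16 → f/22 — 6 stops smaller aperture (darker).
Need 6 stops brighter from the shutter speed: 1/4 → 1/2 → 1 → 2 → 4 → 8 → 15.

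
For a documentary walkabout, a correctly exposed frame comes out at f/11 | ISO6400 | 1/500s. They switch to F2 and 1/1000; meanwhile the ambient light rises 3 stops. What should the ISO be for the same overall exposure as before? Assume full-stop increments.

Scene light: 3 stops brighter.
Aperture: f/11 → f/8 → f/5.6 → f/4 → f/2.8 → f/2 — 5 stops larger aperture (brighter).
Shutter speed: 1/500 → 1/1000 — 1 stop faster (darker).
Net so far: 7 stops brighter. ISO: 6400 → 3200 → 1600 → 800 → 400 → 200 → 100 → 50.

ISO 50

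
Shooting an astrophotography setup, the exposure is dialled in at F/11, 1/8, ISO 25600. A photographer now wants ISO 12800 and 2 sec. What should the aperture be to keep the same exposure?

ISO: 25600 → 12800 — 1 stop dropped (darker).
Shutter speed: 1/8 → 1/4 → 1/2 → 1 → 2 — 4 stops slower (brighter).
Net change so far: 3 stops brighter. Offset with the aperture: f/11 → f/16 → f/22 → f/32.

f/32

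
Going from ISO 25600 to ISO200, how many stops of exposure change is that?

25600 → 12800 → 6400 → 3200 → 1600 → 800 → 400 → 200 — count the steps: 7 stops.

7 stops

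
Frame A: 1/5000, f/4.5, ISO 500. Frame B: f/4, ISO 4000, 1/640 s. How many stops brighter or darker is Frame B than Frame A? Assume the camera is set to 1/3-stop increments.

Aperture: f/4.5 → f/4 — 1/3 stop larger aperture (brighter).
Shutter speed: 1/5000 → 1/4000 → 1/3200 → 1/2500 → 1/2000 → 1/1600 → 1/1250 → 1/1000 → 1/800 → 1/640 — 3 stops slower (brighter).
ISO: 500 → 640 → 800 → 1000 → 1250 → 1600 → 2000 → 2500 → 3200 → 4000 — 3 stops higher (brighter).
Net: +1/3 +3 +3 = +6 1/3 stops.

6 1/3 stops brighter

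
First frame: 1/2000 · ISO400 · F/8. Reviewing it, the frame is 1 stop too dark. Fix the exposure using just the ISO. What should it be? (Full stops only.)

Underexposed by 1 stop → need 1 stop brighter.
ISO: 400 → 800.

ISO 800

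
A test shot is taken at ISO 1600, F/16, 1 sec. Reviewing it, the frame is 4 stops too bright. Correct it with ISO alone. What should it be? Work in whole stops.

ISO 100

Overexposed by 4 stops → need 4 stops darker.
ISO: 1600 → 800 → 400 → 200 → 100.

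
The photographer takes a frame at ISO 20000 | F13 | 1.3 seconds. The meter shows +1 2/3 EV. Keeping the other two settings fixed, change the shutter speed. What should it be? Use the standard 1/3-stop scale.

Overexposed by 1 2/3 stops → need 1 2/3 stops darker.
Shutter speed: 1.3 → 1 → 0.8 → 0.6 → 0.5 → 0.4.

0.4 s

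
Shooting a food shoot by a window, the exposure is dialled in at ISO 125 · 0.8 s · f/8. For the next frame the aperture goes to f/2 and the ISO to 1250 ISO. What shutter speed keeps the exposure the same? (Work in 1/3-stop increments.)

Aperture: f/8 → f/7.1 → f/6.3 → f/5.6 → f/5 → f/4.5 → f/4 → f/3.5 → f/3.2 → f/2.8 → f/2.5 → f/2.2 → f/2 — 4 stops wider (brighter).
ISO: 125 → 160 → 200 → 250 → 320 → 400 → 500 → 640 → 800 → 1000 → 1250 — 3 1/3 stops higher (brighter).
Net change so far: 7 1/3 stops brighter. Offset with the shutter speed: 0.8 → 0.6 → 0.5 → 0.4 → 0.3 → 1/4 → 1/5 → 1/6 → 1/8 → 1/10 → 1/13 → 1/15 → 1/20 → 1/25 → 1/30 → 1/40 → 1/50 → 1/60 → 1/80 → 1/100 → 1/125 → 1/160 → 1/200.

1/200s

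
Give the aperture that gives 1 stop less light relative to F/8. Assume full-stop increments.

f/11

Aperture: f/8 → f/11 — 1 stop smaller aperture (darker).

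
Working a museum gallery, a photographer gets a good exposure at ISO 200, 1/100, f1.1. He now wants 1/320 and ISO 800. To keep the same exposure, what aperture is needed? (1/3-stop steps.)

f/1.2

Shutter speed: 1/100 → 1/125 → 1/160 → 1/200 → 1/250 → 1/320 — 1 2/3 stops shorter (darker).
ISO: 200 → 250 → 320 → 400 → 500 → 640 → 800 — 2 stops higher (brighter).
Net change so far: 1/3 stop brighter. Offset with the aperture: f/1.1 → f/1.2.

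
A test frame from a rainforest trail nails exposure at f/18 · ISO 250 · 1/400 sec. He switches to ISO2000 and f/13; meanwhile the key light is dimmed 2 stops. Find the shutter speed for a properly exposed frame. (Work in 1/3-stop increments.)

1/1600s

Scene light: 2 stops darker.
ISO: 250 → 320 → 400 → 500 → 640 → 800 → 1000 → 1250 → 1600 → 2000 — 3 stops higher (brighter).
Aperture: f/18 → f/16 → f/14 → f/13 — 1 stop wider (brighter).
Net so far: 2 stops brighter. Shutter speed: 1/400 → 1/500 → 1/640 → 1/800 → 1/1000 → 1/1250 → 1/1600.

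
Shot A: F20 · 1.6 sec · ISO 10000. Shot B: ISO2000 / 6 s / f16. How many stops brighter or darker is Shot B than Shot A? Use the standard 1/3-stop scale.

Aperture: f/20 → f/18 → f/16 — 2/3 stop larger aperture (brighter).
Shutter speed: 1.6 → 2 → 2.5 → 3.2 → 4 → 5 → 6 — 2 stops slower (brighter).
ISO: 10000 → 8000 → 6400 → 5000 → 4000 → 3200 → 2500 → 2000 — 2 1/3 stops lower (darker).
Net: +2/3 +2 −2 1/3 = +1/3 stops.

1/3 stop brighter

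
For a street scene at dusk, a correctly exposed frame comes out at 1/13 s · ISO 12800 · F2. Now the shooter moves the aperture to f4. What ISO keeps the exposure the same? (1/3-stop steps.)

ISO 51200

Aperture: f/2 → f/2.2 → f/2.5 → f/2.8 → f/3.2 → f/3.5 → f/4 — 2 stops stopped down (darker).
Need 2 stops brighter from the ISO: 12800 → 16000 → 20000 → 25600 → 32000 → 40000 → 51200.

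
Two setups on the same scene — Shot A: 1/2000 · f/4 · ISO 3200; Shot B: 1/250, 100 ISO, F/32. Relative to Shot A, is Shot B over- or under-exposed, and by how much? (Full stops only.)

Aperture: f/4 → f/5.6 → f/8 → f/11 → f/16 → f/22 → f/32 — 6 stops stopped down (darker).
Shutter speed: 1/2000 → 1/1000 → 1/500 → 1/250 — 3 stops longer (brighter).
ISO: 3200 → 1600 → 800 → 400 → 200 → 100 — 5 stops dropped (darker).
Net: −6 +3 −5 = −8 stops.

8 stops darker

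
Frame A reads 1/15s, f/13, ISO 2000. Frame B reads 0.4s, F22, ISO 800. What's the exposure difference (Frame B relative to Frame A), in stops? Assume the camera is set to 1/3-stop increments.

1/3 stop darker

Aperture: f/13 → f/14 → f/16 → f/18 → f/20 → f/22 — 1 2/3 stops narrower (darker).
Shutter speed: 1/15 → 1/13 → 1/10 → 1/8 → 1/6 → 1/5 → 1/4 → 0.3 → 0.4 — 2 2/3 stops longer (brighter).
ISO: 2000 → 1600 → 1250 → 1000 → 800 — 1 1/3 stops lower (darker).
Net: −1 2/3 +2 2/3 −1 1/3 = −1/3 stops.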